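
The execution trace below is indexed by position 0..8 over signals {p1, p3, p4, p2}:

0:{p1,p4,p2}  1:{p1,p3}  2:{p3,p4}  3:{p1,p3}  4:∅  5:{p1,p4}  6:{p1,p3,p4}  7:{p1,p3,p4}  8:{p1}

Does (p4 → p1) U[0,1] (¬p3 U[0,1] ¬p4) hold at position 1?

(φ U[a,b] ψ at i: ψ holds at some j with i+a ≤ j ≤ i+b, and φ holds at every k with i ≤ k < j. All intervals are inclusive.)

Holds

Need some j in [1,2] with (¬p3 U[0,1] ¬p4), and (p4 → p1) at every k in [1,j-1].
  j=1: (¬p3 U[0,1] ¬p4) holds; no prefix to check → satisfied.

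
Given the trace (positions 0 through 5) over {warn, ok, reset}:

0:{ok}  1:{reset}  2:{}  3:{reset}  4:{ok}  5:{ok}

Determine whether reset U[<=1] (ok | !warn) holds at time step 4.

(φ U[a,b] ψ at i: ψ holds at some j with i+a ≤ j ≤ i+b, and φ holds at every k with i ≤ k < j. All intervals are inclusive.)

True

Need some j in [4,5] with (ok | !warn), and reset at every k in [4,j-1].
  j=4: (ok | !warn) holds; no prefix to check → satisfied.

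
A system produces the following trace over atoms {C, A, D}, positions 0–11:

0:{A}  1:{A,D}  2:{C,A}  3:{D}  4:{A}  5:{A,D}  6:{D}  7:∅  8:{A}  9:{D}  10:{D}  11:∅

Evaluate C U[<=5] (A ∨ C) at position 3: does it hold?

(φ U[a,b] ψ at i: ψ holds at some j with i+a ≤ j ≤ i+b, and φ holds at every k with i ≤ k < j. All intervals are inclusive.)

Need some j in [3,8] with (A ∨ C), and C at every k in [3,j-1].
  j=3: (A ∨ C) false.
  j=4: (A ∨ C) holds, but C fails at k=3 → not this j.
  j=5: (A ∨ C) holds, but C fails at k=3 → not this j.
  j=6: (A ∨ C) false.
  j=7: (A ∨ C) false.
  j=8: (A ∨ C) holds, but C fails at k=3 → not this j.
No j in the window works → until fails.

No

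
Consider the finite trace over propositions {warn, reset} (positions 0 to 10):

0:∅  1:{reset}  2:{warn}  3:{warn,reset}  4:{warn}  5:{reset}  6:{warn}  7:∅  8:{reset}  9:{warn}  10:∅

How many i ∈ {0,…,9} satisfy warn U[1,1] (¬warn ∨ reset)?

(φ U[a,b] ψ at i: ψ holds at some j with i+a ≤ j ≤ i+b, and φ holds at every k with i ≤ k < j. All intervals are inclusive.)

Evaluate at each i in [0,9]:
  i=0: ✗ (lhs fails at k=0 before rhs at j=1)
  i=1: ✗ (no rhs in [2,2])
  i=2: ✓ (rhs at j=3; lhs holds on [2,2])
  i=3: ✗ (no rhs in [4,4])
  i=4: ✓ (rhs at j=5; lhs holds on [4,4])
  i=5: ✗ (no rhs in [6,6])
  i=6: ✓ (rhs at j=7; lhs holds on [6,6])
  i=7: ✗ (lhs fails at k=7 before rhs at j=8)
  i=8: ✗ (no rhs in [9,9])
  i=9: ✓ (rhs at j=10; lhs holds on [9,9])
Positions where it holds: {2, 4, 6, 9} → 4.

4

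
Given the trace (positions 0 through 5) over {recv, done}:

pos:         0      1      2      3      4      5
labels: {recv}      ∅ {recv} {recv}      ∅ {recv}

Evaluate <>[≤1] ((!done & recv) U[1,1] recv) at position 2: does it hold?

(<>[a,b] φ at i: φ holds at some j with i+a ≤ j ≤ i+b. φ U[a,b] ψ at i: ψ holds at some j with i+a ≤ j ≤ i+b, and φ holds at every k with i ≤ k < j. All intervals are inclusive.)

Check ((!done & recv) U[1,1] recv) at each j in [2,3]:
  j=2: holds
  j=3: fails
Found at j=2 → formula holds.

True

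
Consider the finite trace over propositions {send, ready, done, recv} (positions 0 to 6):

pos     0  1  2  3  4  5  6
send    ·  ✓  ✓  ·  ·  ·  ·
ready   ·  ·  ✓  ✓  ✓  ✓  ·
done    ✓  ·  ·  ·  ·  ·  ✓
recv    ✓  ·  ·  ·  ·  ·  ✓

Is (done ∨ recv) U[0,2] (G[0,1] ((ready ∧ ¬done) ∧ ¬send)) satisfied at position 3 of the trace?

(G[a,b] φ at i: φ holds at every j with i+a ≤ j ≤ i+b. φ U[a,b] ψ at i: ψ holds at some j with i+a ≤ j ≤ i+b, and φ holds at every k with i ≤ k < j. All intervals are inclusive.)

Need some j in [3,5] with G[0,1] ((ready ∧ ¬done) ∧ ¬send), and (done ∨ recv) at every k in [3,j-1].
  j=3: G[0,1] ((ready ∧ ¬done) ∧ ¬send) holds; no prefix to check → satisfied.

Yes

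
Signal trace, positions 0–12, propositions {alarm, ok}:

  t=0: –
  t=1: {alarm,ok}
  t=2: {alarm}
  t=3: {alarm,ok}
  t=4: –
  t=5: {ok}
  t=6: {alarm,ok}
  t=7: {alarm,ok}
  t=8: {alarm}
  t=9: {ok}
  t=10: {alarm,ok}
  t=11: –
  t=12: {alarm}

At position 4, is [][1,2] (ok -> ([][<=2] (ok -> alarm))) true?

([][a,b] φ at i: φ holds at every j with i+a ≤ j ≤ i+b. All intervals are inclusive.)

Check (ok -> ([][<=2] (ok -> alarm))) at every j in [5,6]:
  j=5: antecedent true; consequent fails at 5 → ✗
  j=6: antecedent true; consequent holds on [6,8] → ✓
Fails at j=5 → formula fails.

No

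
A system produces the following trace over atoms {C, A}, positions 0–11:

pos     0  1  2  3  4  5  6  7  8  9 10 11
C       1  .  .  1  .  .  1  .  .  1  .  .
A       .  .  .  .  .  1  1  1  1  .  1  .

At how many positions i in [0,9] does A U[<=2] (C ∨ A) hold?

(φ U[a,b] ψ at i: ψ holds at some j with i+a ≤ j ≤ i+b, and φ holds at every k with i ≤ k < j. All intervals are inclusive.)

Evaluate at each i in [0,9]:
  i=0: ✓ (rhs at j=0)
  i=1: ✗ (lhs fails at k=1 before rhs at j=3)
  i=2: ✗ (lhs fails at k=2 before rhs at j=3)
  i=3: ✓ (rhs at j=3)
  i=4: ✗ (lhs fails at k=4 before rhs at j=5)
  i=5: ✓ (rhs at j=5)
  i=6: ✓ (rhs at j=6)
  i=7: ✓ (rhs at j=7)
  i=8: ✓ (rhs at j=8)
  i=9: ✓ (rhs at j=9)
Positions where it holds: {0, 3, 5, 6, 7, 8, 9} → 7.

7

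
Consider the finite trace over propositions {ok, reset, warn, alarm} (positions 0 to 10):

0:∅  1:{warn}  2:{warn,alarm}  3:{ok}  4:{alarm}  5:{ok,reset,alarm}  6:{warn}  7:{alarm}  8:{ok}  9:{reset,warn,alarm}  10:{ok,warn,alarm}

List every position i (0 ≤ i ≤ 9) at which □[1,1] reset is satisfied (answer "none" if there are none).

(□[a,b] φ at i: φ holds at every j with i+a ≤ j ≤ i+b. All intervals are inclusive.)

Evaluate at each i in [0,9]:
  i=0: ✗ (fails at j=1)
  i=1: ✗ (fails at j=2)
  i=2: ✗ (fails at j=3)
  i=3: ✗ (fails at j=4)
  i=4: ✓ (all of [5,5])
  i=5: ✗ (fails at j=6)
  i=6: ✗ (fails at j=7)
  i=7: ✗ (fails at j=8)
  i=8: ✓ (all of [9,9])
  i=9: ✗ (fails at j=10)

4, 8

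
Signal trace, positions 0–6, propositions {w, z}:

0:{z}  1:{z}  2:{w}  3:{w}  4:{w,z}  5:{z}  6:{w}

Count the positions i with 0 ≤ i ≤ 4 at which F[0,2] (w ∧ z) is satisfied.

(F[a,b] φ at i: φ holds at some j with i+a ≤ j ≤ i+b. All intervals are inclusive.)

3

Evaluate at each i in [0,4]:
  i=0: ✗ (none in [0,2])
  i=1: ✗ (none in [1,3])
  i=2: ✓ (witness j=4)
  i=3: ✓ (witness j=4)
  i=4: ✓ (witness j=4)
Positions where it holds: {2, 3, 4} → 3.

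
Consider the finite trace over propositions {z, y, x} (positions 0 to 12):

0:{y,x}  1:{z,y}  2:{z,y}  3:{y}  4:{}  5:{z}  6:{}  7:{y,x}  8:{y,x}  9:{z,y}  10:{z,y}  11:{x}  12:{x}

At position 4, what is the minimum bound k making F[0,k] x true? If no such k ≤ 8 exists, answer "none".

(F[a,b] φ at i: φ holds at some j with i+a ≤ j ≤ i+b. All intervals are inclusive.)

Scan j = 4,5,… for x:
  j=4: fails
  j=5: fails
  j=6: fails
  j=7: holds
First hit at j=7, so smallest k = 7-4 = 3.

3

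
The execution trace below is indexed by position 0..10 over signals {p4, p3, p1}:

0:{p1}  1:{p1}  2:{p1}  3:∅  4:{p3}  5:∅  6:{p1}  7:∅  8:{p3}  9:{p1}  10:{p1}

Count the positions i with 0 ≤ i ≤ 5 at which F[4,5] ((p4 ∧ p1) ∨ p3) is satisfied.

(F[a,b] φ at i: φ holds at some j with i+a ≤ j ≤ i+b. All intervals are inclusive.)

3

Evaluate at each i in [0,5]:
  i=0: ✓ (witness j=4)
  i=1: ✗ (none in [5,6])
  i=2: ✗ (none in [6,7])
  i=3: ✓ (witness j=8)
  i=4: ✓ (witness j=8)
  i=5: ✗ (none in [9,10])
Positions where it holds: {0, 3, 4} → 3.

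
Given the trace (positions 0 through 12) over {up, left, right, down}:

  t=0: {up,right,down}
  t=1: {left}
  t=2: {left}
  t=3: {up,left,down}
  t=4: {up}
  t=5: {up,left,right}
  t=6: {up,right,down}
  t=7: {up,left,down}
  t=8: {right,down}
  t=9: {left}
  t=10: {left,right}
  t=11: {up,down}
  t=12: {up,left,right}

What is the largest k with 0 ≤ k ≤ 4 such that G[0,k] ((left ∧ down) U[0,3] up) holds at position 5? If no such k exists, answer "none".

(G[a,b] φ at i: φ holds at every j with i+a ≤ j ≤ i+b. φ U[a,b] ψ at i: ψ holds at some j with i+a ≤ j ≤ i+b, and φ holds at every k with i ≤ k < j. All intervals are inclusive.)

2

((left ∧ down) U[0,3] up) must hold from j=5 onward; find where it first fails.
  j=5: holds
  j=6: holds
  j=7: holds
  j=8: fails
Holds on [5,7], so largest k = 2.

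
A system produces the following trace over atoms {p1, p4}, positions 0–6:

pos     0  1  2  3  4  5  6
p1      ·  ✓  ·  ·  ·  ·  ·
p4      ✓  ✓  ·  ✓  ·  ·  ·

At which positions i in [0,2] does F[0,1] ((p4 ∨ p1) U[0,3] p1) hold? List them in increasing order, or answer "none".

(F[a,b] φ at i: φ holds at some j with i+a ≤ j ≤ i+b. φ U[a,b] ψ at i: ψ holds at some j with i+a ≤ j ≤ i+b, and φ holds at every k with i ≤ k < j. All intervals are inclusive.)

Evaluate at each i in [0,2]:
  i=0: ✓ (witness j=0)
  i=1: ✓ (witness j=1)
  i=2: ✗ (none in [2,3])

0, 1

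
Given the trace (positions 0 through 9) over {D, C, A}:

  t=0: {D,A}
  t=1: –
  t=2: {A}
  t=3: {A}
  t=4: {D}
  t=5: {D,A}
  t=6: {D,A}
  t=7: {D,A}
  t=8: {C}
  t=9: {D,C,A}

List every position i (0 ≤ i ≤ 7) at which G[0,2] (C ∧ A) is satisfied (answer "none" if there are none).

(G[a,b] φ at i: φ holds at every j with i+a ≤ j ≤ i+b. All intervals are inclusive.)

Evaluate at each i in [0,7]:
  i=0: ✗ (fails at j=0)
  i=1: ✗ (fails at j=1)
  i=2: ✗ (fails at j=2)
  i=3: ✗ (fails at j=3)
  i=4: ✗ (fails at j=4)
  i=5: ✗ (fails at j=5)
  i=6: ✗ (fails at j=6)
  i=7: ✗ (fails at j=7)

none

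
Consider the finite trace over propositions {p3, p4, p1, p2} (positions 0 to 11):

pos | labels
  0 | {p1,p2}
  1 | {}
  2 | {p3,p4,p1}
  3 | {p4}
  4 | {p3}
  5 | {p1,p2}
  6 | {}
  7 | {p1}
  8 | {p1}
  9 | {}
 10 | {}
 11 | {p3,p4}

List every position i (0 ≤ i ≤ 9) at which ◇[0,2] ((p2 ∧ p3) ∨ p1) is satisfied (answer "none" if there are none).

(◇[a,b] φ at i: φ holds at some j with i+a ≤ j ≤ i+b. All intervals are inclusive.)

0, 1, 2, 3, 4, 5, 6, 7, 8

Evaluate at each i in [0,9]:
  i=0: ✓ (witness j=0)
  i=1: ✓ (witness j=2)
  i=2: ✓ (witness j=2)
  i=3: ✓ (witness j=5)
  i=4: ✓ (witness j=5)
  i=5: ✓ (witness j=5)
  i=6: ✓ (witness j=7)
  i=7: ✓ (witness j=7)
  i=8: ✓ (witness j=8)
  i=9: ✗ (none in [9,11])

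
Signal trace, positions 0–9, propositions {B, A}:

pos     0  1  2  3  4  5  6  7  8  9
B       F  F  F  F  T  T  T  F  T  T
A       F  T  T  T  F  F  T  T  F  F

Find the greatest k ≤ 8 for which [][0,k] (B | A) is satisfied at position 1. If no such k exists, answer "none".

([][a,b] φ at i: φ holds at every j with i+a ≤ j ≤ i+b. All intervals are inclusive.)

(B | A) must hold from j=1 onward; find where it first fails.
  j=1: holds
  j=2: holds
  j=3: holds
  j=4: holds
  j=5: holds
  j=6: holds
  j=7: holds
  j=8: holds
  j=9: holds
Holds through j=9; largest k = 8.

8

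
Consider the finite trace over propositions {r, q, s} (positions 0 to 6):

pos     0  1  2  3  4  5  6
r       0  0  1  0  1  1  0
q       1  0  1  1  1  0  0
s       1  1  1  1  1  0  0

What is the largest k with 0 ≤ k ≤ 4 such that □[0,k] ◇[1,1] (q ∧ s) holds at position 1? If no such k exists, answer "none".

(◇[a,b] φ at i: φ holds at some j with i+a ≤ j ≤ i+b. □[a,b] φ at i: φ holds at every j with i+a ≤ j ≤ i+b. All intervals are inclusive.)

2

◇[1,1] (q ∧ s) must hold from j=1 onward; find where it first fails.
  j=1: holds
  j=2: holds
  j=3: holds
  j=4: fails
Holds on [1,3], so largest k = 2.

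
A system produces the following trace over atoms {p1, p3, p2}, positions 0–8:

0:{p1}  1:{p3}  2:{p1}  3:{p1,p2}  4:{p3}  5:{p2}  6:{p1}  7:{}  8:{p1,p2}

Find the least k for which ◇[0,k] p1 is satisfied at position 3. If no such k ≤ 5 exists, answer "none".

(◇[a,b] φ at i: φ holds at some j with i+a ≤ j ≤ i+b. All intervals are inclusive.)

Scan j = 3,4,… for p1:
  j=3: holds
First hit at j=3, so smallest k = 3-3 = 0.

0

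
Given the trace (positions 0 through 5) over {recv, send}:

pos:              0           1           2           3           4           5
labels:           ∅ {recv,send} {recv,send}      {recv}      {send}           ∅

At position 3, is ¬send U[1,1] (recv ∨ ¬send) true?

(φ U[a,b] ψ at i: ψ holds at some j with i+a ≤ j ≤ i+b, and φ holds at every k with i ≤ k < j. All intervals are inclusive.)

Does not hold

Need some j in [4,4] with (recv ∨ ¬send), and ¬send at every k in [3,j-1].
  j=4: (recv ∨ ¬send) false.
No j in the window works → until fails.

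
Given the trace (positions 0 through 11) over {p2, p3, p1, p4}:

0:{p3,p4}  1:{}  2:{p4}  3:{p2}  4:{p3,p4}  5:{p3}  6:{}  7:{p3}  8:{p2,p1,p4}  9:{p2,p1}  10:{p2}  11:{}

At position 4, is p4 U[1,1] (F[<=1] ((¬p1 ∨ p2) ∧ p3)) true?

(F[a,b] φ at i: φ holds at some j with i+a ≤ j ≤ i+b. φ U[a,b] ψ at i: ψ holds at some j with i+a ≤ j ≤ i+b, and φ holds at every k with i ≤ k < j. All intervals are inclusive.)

Need some j in [5,5] with F[<=1] ((¬p1 ∨ p2) ∧ p3), and p4 at every k in [4,j-1].
  j=5: F[<=1] ((¬p1 ∨ p2) ∧ p3) holds; p4 holds at every k in [4,4] → satisfied.

Holds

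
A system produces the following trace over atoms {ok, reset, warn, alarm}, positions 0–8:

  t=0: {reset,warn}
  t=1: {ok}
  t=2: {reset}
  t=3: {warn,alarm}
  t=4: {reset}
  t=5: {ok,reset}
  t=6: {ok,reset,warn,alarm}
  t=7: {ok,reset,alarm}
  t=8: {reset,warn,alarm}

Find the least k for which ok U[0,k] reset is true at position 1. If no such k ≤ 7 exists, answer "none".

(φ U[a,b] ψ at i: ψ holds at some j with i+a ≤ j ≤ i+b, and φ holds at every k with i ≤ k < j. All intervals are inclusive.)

Need earliest j ≥ 1 with reset, and ok at every k in [1,j-1].
  j=1: rhs fails.
  j=2: rhs holds; lhs holds on [1,1]. k = 1.

1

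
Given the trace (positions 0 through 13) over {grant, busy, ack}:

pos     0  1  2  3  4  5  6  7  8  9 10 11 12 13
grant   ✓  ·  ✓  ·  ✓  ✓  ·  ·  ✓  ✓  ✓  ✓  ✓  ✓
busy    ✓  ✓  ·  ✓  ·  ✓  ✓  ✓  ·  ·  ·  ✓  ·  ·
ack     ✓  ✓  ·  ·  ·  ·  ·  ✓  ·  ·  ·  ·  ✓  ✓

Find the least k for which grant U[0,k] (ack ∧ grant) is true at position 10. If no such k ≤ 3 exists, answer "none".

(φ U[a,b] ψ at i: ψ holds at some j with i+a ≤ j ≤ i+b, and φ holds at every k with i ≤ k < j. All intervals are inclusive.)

Need earliest j ≥ 10 with (ack ∧ grant), and grant at every k in [10,j-1].
  j=10: rhs fails.
  j=11: rhs fails.
  j=12: rhs holds; lhs holds on [10,11]. k = 2.

2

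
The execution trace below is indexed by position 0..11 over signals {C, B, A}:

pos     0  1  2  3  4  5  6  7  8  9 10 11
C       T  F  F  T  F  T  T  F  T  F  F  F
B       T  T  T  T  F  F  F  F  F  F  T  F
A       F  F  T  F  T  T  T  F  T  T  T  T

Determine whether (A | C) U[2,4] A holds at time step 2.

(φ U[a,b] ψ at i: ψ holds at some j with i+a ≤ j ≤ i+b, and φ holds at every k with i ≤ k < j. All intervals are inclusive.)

Holds

Need some j in [4,6] with A, and (A | C) at every k in [2,j-1].
  j=4: A holds; (A | C) holds at every k in [2,3] → satisfied.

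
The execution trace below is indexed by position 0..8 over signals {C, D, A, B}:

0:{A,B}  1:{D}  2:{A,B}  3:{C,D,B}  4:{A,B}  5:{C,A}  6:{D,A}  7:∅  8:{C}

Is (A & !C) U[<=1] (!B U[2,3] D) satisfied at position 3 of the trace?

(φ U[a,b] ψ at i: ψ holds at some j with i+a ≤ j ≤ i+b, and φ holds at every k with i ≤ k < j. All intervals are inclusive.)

Need some j in [3,4] with (!B U[2,3] D), and (A & !C) at every k in [3,j-1].
  j=3: (!B U[2,3] D) — fails.
  j=4: (!B U[2,3] D) — fails.
No j in the window works → until fails.

Does not hold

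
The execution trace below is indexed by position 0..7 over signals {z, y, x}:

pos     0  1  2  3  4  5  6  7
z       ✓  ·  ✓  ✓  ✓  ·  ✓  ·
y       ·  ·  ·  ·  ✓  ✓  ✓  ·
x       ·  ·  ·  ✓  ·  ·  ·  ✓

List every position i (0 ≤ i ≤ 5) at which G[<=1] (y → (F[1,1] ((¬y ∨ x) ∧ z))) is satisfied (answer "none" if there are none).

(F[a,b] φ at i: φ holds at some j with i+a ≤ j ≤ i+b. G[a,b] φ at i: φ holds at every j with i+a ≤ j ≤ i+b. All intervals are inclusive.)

0, 1, 2

Evaluate at each i in [0,5]:
  i=0: ✓ (all of [0,1])
  i=1: ✓ (all of [1,2])
  i=2: ✓ (all of [2,3])
  i=3: ✗ (fails at j=4)
  i=4: ✗ (fails at j=4)
  i=5: ✗ (fails at j=5)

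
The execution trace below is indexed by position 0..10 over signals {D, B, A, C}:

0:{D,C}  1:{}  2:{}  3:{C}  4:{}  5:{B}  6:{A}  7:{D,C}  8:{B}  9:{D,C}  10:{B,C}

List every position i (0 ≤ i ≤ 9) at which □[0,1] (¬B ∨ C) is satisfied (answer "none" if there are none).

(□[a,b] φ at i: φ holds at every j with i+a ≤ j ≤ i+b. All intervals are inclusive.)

Evaluate at each i in [0,9]:
  i=0: ✓ (all of [0,1])
  i=1: ✓ (all of [1,2])
  i=2: ✓ (all of [2,3])
  i=3: ✓ (all of [3,4])
  i=4: ✗ (fails at j=5)
  i=5: ✗ (fails at j=5)
  i=6: ✓ (all of [6,7])
  i=7: ✗ (fails at j=8)
  i=8: ✗ (fails at j=8)
  i=9: ✓ (all of [9,10])

0, 1, 2, 3, 6, 9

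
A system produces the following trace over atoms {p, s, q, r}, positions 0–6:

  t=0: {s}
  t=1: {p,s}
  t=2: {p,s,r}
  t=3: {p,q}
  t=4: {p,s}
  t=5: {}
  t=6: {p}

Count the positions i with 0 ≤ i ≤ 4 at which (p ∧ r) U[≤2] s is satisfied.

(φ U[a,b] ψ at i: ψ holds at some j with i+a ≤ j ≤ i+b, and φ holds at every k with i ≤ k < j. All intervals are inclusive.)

4

Evaluate at each i in [0,4]:
  i=0: ✓ (rhs at j=0)
  i=1: ✓ (rhs at j=1)
  i=2: ✓ (rhs at j=2)
  i=3: ✗ (lhs fails at k=3 before rhs at j=4)
  i=4: ✓ (rhs at j=4)
Positions where it holds: {0, 1, 2, 4} → 4.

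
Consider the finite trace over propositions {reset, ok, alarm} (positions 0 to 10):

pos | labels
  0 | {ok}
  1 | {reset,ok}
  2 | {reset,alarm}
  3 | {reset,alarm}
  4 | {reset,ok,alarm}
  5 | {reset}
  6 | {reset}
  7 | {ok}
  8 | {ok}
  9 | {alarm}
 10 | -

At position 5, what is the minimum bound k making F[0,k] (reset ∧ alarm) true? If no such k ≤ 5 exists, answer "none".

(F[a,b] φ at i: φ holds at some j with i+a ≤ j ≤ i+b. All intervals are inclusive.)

none

Scan j = 5,6,… for (reset ∧ alarm):
  j=5: fails
  j=6: fails
  j=7: fails
  j=8: fails
  j=9: fails
  j=10: fails
No j in [5,10] satisfies it → none.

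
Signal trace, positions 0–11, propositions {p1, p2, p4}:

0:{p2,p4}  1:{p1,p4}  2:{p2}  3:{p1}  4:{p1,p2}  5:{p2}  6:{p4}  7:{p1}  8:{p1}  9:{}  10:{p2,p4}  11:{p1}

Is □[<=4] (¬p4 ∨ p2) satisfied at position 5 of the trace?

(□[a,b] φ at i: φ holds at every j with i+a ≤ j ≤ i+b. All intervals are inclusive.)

Check (¬p4 ∨ p2) at every j in [5,9]:
  j=5: true
  j=6: false
  j=7: true
  j=8: true
  j=9: true
Fails at j=6 → formula fails.

Does not hold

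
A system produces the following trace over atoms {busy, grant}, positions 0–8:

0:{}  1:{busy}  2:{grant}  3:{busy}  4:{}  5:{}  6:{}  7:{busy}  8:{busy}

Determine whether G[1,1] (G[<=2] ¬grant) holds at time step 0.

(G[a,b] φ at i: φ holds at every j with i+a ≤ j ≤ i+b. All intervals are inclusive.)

Check G[<=2] ¬grant at every j in [1,1]:
  j=1: fails at 2
Fails at j=1 → formula fails.

False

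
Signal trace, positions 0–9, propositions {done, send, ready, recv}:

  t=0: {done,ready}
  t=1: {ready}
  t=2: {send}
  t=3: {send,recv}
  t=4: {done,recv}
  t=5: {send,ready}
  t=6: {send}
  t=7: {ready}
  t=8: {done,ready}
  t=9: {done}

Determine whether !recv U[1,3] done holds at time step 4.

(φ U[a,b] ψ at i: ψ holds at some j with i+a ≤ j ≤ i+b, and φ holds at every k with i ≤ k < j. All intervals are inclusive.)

Does not hold

Need some j in [5,7] with done, and !recv at every k in [4,j-1].
  j=5: done false.
  j=6: done false.
  j=7: done false.
No j in the window works → until fails.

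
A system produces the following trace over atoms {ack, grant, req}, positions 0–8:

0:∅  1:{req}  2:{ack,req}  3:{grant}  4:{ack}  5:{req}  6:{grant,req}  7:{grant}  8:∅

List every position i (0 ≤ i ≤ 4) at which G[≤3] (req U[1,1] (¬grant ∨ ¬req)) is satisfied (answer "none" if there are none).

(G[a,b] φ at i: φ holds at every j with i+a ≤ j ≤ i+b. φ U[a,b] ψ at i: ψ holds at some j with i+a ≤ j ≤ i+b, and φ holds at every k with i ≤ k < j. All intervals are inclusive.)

Evaluate at each i in [0,4]:
  i=0: ✗ (fails at j=0)
  i=1: ✗ (fails at j=3)
  i=2: ✗ (fails at j=3)
  i=3: ✗ (fails at j=3)
  i=4: ✗ (fails at j=4)

none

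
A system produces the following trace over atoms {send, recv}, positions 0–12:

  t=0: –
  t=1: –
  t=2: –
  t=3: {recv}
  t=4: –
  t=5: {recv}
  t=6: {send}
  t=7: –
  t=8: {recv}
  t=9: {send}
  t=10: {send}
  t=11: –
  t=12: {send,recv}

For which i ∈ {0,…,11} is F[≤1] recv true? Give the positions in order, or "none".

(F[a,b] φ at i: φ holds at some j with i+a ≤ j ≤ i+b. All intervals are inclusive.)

Evaluate at each i in [0,11]:
  i=0: ✗ (none in [0,1])
  i=1: ✗ (none in [1,2])
  i=2: ✓ (witness j=3)
  i=3: ✓ (witness j=3)
  i=4: ✓ (witness j=5)
  i=5: ✓ (witness j=5)
  i=6: ✗ (none in [6,7])
  i=7: ✓ (witness j=8)
  i=8: ✓ (witness j=8)
  i=9: ✗ (none in [9,10])
  i=10: ✗ (none in [10,11])
  i=11: ✓ (witness j=12)

2, 3, 4, 5, 7, 8, 11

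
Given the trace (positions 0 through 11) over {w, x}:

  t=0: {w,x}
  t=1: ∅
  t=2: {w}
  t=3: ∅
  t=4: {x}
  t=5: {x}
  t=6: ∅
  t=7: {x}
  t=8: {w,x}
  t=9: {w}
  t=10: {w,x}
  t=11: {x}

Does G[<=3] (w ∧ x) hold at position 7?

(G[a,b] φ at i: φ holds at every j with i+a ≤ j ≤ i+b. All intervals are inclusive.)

No

Check (w ∧ x) at every j in [7,10]:
  j=7: false
  j=8: true
  j=9: false
  j=10: true
Fails at j=7 → formula fails.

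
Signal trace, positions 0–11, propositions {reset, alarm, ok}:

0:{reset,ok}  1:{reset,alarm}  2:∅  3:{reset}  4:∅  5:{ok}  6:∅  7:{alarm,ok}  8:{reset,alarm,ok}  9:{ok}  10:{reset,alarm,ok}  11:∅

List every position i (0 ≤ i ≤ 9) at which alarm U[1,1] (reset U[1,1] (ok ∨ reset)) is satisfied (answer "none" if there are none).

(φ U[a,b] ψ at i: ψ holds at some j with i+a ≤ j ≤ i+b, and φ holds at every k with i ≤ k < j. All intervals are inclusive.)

Evaluate at each i in [0,9]:
  i=0: ✗ (no rhs in [1,1])
  i=1: ✗ (no rhs in [2,2])
  i=2: ✗ (no rhs in [3,3])
  i=3: ✗ (no rhs in [4,4])
  i=4: ✗ (no rhs in [5,5])
  i=5: ✗ (no rhs in [6,6])
  i=6: ✗ (no rhs in [7,7])
  i=7: ✓ (rhs at j=8; lhs holds on [7,7])
  i=8: ✗ (no rhs in [9,9])
  i=9: ✗ (no rhs in [10,10])

7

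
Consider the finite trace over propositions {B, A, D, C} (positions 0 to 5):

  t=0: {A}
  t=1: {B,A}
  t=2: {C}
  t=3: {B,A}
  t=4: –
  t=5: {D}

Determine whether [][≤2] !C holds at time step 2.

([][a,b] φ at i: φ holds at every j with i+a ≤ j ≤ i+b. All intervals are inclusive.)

Does not hold

Check !C at every j in [2,4]:
  j=2: false
  j=3: true
  j=4: true
Fails at j=2 → formula fails.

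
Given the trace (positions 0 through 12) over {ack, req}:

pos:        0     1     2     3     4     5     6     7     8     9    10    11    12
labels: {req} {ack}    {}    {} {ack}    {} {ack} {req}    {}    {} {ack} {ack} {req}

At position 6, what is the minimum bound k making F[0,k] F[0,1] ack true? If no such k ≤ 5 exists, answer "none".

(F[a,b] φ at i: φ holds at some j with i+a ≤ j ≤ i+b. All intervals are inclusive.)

Scan j = 6,7,… for F[0,1] ack:
  j=6: holds
First hit at j=6, so smallest k = 6-6 = 0.

0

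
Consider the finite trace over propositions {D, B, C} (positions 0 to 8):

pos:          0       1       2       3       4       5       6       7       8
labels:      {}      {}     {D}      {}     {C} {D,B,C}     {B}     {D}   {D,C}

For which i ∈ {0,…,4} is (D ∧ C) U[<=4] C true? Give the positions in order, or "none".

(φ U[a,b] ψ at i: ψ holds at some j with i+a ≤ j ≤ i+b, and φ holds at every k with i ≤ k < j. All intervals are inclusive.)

Evaluate at each i in [0,4]:
  i=0: ✗ (lhs fails at k=0 before rhs at j=4)
  i=1: ✗ (lhs fails at k=1 before rhs at j=4)
  i=2: ✗ (lhs fails at k=2 before rhs at j=4)
  i=3: ✗ (lhs fails at k=3 before rhs at j=4)
  i=4: ✓ (rhs at j=4)

4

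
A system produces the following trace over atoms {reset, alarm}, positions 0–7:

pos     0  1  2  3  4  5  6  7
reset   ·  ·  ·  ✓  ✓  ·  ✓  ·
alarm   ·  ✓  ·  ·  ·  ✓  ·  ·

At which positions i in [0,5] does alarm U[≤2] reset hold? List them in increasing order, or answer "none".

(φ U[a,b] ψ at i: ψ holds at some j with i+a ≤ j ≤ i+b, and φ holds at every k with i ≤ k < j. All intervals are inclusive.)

Evaluate at each i in [0,5]:
  i=0: ✗ (no rhs in [0,2])
  i=1: ✗ (lhs fails at k=2 before rhs at j=3)
  i=2: ✗ (lhs fails at k=2 before rhs at j=3)
  i=3: ✓ (rhs at j=3)
  i=4: ✓ (rhs at j=4)
  i=5: ✓ (rhs at j=6; lhs holds on [5,5])

3, 4, 5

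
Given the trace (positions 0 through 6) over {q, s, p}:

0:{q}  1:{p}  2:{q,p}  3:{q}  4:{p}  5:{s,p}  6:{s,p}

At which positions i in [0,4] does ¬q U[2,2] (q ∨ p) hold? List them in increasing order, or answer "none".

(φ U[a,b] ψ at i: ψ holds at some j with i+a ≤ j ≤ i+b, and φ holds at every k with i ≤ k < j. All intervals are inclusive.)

Evaluate at each i in [0,4]:
  i=0: ✗ (lhs fails at k=0 before rhs at j=2)
  i=1: ✗ (lhs fails at k=2 before rhs at j=3)
  i=2: ✗ (lhs fails at k=2 before rhs at j=4)
  i=3: ✗ (lhs fails at k=3 before rhs at j=5)
  i=4: ✓ (rhs at j=6; lhs holds on [4,5])

4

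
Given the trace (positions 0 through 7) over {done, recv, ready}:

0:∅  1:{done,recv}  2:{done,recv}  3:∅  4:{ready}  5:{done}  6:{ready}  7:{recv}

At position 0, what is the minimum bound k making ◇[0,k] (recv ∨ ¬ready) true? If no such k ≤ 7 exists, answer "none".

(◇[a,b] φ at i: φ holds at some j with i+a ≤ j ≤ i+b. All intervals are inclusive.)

Scan j = 0,1,… for (recv ∨ ¬ready):
  j=0: holds
First hit at j=0, so smallest k = 0-0 = 0.

0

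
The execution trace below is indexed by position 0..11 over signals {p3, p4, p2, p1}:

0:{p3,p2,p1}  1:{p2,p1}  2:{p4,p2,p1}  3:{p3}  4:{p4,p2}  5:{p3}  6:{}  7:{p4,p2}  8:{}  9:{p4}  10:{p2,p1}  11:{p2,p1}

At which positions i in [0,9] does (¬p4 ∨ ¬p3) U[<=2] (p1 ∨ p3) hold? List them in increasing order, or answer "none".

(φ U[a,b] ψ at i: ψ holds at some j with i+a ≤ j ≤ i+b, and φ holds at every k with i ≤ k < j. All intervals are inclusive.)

Evaluate at each i in [0,9]:
  i=0: ✓ (rhs at j=0)
  i=1: ✓ (rhs at j=1)
  i=2: ✓ (rhs at j=2)
  i=3: ✓ (rhs at j=3)
  i=4: ✓ (rhs at j=5; lhs holds on [4,4])
  i=5: ✓ (rhs at j=5)
  i=6: ✗ (no rhs in [6,8])
  i=7: ✗ (no rhs in [7,9])
  i=8: ✓ (rhs at j=10; lhs holds on [8,9])
  i=9: ✓ (rhs at j=10; lhs holds on [9,9])

0, 1, 2, 3, 4, 5, 8, 9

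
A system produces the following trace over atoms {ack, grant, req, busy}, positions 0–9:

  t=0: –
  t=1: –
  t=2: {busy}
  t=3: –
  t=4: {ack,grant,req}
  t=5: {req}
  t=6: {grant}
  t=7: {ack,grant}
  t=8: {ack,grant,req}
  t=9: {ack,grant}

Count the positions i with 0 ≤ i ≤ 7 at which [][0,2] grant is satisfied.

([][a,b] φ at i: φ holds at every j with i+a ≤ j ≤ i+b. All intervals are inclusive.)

Evaluate at each i in [0,7]:
  i=0: ✗ (fails at j=0)
  i=1: ✗ (fails at j=1)
  i=2: ✗ (fails at j=2)
  i=3: ✗ (fails at j=3)
  i=4: ✗ (fails at j=5)
  i=5: ✗ (fails at j=5)
  i=6: ✓ (all of [6,8])
  i=7: ✓ (all of [7,9])
Positions where it holds: {6, 7} → 2.

2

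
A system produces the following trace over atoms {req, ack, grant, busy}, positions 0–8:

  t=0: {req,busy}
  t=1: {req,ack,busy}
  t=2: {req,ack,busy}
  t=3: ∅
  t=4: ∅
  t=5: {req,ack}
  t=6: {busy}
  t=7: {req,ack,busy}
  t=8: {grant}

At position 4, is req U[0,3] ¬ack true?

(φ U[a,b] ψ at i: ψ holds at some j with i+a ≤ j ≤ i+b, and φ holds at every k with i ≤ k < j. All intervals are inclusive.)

Need some j in [4,7] with ¬ack, and req at every k in [4,j-1].
  j=4: ¬ack holds; no prefix to check → satisfied.

True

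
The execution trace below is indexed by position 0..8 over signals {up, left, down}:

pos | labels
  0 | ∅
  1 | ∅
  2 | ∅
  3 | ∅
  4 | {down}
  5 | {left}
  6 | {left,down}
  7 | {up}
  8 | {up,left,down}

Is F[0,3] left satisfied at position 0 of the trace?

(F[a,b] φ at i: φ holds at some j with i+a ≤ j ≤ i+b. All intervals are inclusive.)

Check left at each j in [0,3]:
  j=0: false
  j=1: false
  j=2: false
  j=3: false
No position in the window satisfies it → formula fails.

False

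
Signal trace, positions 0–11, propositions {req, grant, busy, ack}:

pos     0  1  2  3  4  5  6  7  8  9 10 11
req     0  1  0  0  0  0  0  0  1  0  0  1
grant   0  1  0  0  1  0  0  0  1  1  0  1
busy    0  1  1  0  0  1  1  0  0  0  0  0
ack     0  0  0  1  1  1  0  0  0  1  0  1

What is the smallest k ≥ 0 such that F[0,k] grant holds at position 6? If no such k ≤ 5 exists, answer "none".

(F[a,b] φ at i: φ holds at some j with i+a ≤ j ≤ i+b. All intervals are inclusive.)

2

Scan j = 6,7,… for grant:
  j=6: fails
  j=7: fails
  j=8: holds
First hit at j=8, so smallest k = 8-6 = 2.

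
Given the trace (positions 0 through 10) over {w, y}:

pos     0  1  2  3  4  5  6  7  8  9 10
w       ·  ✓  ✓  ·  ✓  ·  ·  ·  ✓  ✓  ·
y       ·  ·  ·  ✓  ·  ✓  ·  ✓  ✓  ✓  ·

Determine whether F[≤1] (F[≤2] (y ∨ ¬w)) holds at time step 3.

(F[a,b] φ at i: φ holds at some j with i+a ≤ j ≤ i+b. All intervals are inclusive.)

True

Check F[≤2] (y ∨ ¬w) at each j in [3,4]:
  j=3: holds (witness at 3)
  j=4: holds (witness at 5)
Found at j=3 → formula holds.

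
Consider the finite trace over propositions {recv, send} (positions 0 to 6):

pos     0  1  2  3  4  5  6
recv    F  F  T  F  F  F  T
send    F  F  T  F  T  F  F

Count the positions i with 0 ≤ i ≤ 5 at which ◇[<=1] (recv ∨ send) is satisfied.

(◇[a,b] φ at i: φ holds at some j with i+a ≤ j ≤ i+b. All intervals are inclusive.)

5

Evaluate at each i in [0,5]:
  i=0: ✗ (none in [0,1])
  i=1: ✓ (witness j=2)
  i=2: ✓ (witness j=2)
  i=3: ✓ (witness j=4)
  i=4: ✓ (witness j=4)
  i=5: ✓ (witness j=6)
Positions where it holds: {1, 2, 3, 4, 5} → 5.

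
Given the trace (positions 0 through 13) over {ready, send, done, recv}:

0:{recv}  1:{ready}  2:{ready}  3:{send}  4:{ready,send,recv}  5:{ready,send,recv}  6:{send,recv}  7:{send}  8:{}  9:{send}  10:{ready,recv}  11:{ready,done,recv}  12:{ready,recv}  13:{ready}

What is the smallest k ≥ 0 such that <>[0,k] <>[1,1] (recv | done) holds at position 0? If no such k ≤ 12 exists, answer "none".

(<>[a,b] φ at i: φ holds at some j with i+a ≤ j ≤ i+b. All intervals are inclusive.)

3

Scan j = 0,1,… for <>[1,1] (recv | done):
  j=0: fails
  j=1: fails
  j=2: fails
  j=3: holds
First hit at j=3, so smallest k = 3-0 = 3.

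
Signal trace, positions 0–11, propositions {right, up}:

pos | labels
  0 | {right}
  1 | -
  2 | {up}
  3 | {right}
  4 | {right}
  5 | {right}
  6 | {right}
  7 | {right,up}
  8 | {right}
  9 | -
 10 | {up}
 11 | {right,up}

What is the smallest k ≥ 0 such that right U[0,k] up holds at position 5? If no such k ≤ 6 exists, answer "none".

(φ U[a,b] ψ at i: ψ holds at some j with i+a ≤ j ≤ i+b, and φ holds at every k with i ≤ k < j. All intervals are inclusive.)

2

Need earliest j ≥ 5 with up, and right at every k in [5,j-1].
  j=5: rhs fails.
  j=6: rhs fails.
  j=7: rhs holds; lhs holds on [5,6]. k = 2.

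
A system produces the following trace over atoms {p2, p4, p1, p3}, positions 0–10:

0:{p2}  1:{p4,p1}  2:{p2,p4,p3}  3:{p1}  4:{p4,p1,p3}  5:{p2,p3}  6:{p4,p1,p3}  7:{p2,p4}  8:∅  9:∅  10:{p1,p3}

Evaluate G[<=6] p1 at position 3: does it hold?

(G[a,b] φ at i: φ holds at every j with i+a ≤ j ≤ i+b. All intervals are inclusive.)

No

Check p1 at every j in [3,9]:
  j=3: true
  j=4: true
  j=5: false
  j=6: true
  j=7: false
  j=8: false
  j=9: false
Fails at j=5 → formula fails.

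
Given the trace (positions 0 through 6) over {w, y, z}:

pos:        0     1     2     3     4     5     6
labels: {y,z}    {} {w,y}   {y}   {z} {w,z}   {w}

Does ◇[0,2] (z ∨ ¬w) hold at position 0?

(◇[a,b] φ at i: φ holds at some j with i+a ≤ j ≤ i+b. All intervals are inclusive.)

Check (z ∨ ¬w) at each j in [0,2]:
  j=0: true
  j=1: true
  j=2: false
Found at j=0 → formula holds.

Yes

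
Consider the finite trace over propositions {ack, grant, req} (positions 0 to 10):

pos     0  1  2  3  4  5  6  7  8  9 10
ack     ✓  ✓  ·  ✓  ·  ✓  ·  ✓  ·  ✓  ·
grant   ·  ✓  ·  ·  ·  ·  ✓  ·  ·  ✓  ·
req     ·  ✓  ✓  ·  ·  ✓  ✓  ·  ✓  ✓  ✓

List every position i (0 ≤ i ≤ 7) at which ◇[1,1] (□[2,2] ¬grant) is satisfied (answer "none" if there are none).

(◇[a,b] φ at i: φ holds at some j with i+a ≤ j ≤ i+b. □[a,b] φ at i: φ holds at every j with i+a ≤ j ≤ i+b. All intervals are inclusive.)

Evaluate at each i in [0,7]:
  i=0: ✓ (witness j=1)
  i=1: ✓ (witness j=2)
  i=2: ✓ (witness j=3)
  i=3: ✗ (none in [4,4])
  i=4: ✓ (witness j=5)
  i=5: ✓ (witness j=6)
  i=6: ✗ (none in [7,7])
  i=7: ✓ (witness j=8)

0, 1, 2, 4, 5, 7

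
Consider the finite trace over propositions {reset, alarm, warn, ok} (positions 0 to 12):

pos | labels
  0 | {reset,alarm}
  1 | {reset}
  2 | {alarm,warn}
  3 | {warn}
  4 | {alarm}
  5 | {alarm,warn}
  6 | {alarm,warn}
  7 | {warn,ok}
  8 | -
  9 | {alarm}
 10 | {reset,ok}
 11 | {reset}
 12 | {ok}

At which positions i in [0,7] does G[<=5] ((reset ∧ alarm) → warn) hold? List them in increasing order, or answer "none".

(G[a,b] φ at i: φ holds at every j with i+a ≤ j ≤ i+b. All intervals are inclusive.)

1, 2, 3, 4, 5, 6, 7

Evaluate at each i in [0,7]:
  i=0: ✗ (fails at j=0)
  i=1: ✓ (all of [1,6])
  i=2: ✓ (all of [2,7])
  i=3: ✓ (all of [3,8])
  i=4: ✓ (all of [4,9])
  i=5: ✓ (all of [5,10])
  i=6: ✓ (all of [6,11])
  i=7: ✓ (all of [7,12])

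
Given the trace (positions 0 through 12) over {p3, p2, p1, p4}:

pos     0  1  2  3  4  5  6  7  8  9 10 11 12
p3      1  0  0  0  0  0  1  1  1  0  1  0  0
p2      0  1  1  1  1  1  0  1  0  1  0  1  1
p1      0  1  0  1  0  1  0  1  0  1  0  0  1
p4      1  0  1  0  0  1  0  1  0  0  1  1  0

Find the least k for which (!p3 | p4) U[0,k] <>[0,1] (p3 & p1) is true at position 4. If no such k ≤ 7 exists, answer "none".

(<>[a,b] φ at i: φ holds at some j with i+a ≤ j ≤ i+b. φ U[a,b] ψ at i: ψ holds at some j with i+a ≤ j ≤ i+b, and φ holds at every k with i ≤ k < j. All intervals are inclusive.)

Need earliest j ≥ 4 with <>[0,1] (p3 & p1), and (!p3 | p4) at every k in [4,j-1].
  j=4: rhs fails.
  j=5: rhs fails.
  j=6: rhs holds; lhs holds on [4,5]. k = 2.

2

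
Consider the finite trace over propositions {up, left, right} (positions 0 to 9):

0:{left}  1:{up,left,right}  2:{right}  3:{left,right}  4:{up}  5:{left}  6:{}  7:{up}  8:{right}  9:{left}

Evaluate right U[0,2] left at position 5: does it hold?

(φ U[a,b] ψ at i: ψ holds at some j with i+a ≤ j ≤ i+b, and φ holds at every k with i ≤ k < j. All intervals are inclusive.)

Need some j in [5,7] with left, and right at every k in [5,j-1].
  j=5: left holds; no prefix to check → satisfied.

Yes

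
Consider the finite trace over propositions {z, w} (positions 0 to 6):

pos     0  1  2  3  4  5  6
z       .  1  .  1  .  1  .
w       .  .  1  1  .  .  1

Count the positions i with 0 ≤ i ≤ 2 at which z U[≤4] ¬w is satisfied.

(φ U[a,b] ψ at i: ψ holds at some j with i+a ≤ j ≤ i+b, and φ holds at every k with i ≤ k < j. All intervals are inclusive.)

Evaluate at each i in [0,2]:
  i=0: ✓ (rhs at j=0)
  i=1: ✓ (rhs at j=1)
  i=2: ✗ (lhs fails at k=2 before rhs at j=4)
Positions where it holds: {0, 1} → 2.

2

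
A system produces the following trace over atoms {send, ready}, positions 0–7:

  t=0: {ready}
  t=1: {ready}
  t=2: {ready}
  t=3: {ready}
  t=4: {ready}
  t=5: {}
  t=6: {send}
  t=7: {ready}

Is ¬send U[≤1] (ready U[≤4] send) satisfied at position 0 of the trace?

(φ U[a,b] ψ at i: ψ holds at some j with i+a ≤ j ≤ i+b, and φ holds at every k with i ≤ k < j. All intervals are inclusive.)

Need some j in [0,1] with (ready U[≤4] send), and ¬send at every k in [0,j-1].
  j=0: (ready U[≤4] send) — fails.
  j=1: (ready U[≤4] send) — fails.
No j in the window works → until fails.

Does not hold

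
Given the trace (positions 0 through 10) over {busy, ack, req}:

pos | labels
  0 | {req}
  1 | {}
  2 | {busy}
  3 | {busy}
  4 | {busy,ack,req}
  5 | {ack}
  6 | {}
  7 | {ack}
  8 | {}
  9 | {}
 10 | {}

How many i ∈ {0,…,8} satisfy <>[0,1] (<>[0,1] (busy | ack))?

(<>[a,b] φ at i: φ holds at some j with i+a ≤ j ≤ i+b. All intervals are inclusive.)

Evaluate at each i in [0,8]:
  i=0: ✓ (witness j=1)
  i=1: ✓ (witness j=1)
  i=2: ✓ (witness j=2)
  i=3: ✓ (witness j=3)
  i=4: ✓ (witness j=4)
  i=5: ✓ (witness j=5)
  i=6: ✓ (witness j=6)
  i=7: ✓ (witness j=7)
  i=8: ✗ (none in [8,9])
Positions where it holds: {0, 1, 2, 3, 4, 5, 6, 7} → 8.

8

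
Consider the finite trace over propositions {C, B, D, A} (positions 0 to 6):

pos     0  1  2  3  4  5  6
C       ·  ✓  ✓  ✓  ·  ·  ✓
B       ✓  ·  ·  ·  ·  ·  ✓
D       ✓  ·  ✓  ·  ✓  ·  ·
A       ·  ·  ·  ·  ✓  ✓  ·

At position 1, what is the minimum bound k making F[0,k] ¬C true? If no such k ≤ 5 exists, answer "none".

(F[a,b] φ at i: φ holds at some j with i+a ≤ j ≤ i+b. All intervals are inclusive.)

3

Scan j = 1,2,… for ¬C:
  j=1: fails
  j=2: fails
  j=3: fails
  j=4: holds
First hit at j=4, so smallest k = 4-1 = 3.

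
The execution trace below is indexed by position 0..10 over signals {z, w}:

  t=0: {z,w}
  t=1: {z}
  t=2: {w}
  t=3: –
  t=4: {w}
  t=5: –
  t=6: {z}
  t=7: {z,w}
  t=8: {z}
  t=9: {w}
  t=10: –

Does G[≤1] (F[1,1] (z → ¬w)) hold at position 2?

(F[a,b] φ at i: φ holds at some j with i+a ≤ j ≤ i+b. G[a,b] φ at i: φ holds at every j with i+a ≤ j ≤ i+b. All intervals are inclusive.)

Holds

Check F[1,1] (z → ¬w) at every j in [2,3]:
  j=2: holds (witness at 3)
  j=3: holds (witness at 4)
All positions satisfy it → formula holds.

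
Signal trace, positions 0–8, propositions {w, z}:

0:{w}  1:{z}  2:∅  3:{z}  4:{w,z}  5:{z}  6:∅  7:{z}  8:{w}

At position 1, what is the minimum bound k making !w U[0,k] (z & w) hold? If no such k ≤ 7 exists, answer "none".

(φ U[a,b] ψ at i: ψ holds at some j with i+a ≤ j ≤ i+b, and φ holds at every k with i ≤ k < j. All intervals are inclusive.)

3

Need earliest j ≥ 1 with (z & w), and !w at every k in [1,j-1].
  j=1: rhs fails.
  j=2: rhs fails.
  j=3: rhs fails.
  j=4: rhs holds; lhs holds on [1,3]. k = 3.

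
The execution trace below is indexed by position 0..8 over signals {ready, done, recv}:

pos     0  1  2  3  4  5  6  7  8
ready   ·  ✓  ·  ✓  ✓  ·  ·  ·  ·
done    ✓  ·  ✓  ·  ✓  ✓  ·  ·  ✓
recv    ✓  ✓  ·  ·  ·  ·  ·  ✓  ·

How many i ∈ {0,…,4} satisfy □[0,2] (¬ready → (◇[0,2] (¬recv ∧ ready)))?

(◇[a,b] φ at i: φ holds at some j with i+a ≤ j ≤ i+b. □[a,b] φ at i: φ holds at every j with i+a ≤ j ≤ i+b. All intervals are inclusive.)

Evaluate at each i in [0,4]:
  i=0: ✗ (fails at j=0)
  i=1: ✓ (all of [1,3])
  i=2: ✓ (all of [2,4])
  i=3: ✗ (fails at j=5)
  i=4: ✗ (fails at j=5)
Positions where it holds: {1, 2} → 2.

2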